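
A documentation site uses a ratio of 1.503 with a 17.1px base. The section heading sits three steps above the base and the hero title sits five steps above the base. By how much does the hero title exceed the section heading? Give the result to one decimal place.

Step 3: 17.1 × 1.503³ = 58.059px
Step 5: 17.1 × 1.503⁵ = 131.157px
Difference: 131.157 − 58.059 = 73.098px

73.1px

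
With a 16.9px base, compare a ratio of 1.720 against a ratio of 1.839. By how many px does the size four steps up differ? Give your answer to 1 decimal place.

At 1.720: 16.9 × 1.720⁴ = 147.911px
At 1.839: 16.9 × 1.839⁴ = 193.292px
Difference: 193.292 − 147.911 = 45.381px

45.4px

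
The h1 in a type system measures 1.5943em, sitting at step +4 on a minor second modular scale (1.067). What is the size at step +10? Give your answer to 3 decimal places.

Moving from step +4 to step +10 is 6 steps up, so multiply by r⁶.
1.5943 × 1.067⁶ = 1.5943 × 1.47566 ≈ 2.353

2.353em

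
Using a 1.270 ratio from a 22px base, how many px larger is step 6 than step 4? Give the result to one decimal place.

Step 4: 22.0 × 1.270⁴ = 57.232px
Step 6: 22.0 × 1.270⁶ = 92.309px
Difference: 92.309 − 57.232 = 35.077px

35.1px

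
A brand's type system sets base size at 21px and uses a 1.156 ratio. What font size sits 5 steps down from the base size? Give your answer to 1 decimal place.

10.2px

A modular type scale is a geometric sequence: sizeₙ = base × rⁿ.
21.0 ÷ 1.156⁵ = 21.0 ÷ 2.06438 ≈ 10.17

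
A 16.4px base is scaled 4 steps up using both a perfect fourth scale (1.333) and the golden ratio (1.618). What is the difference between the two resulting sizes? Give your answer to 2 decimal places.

Perfect fourth: 16.4 × 1.333⁴ = 51.7803px
Golden ratio: 16.4 × 1.618⁴ = 112.3978px
Difference: 112.3978 − 51.7803 = 60.6175px

60.62px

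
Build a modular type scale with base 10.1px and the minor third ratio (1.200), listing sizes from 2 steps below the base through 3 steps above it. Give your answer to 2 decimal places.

Step -2: 10.1 ÷ 1.200² = 7.01
Step -1: 10.1 ÷ 1.200 = 8.42
Step 0: 10.1px
Step 1: 10.1 × 1.200 = 12.12
Step 2: 10.1 × 1.200² = 14.54
Step 3: 10.1 × 1.200³ = 17.45

7.01px, 8.42px, 10.10px, 12.12px, 14.54px, 17.45px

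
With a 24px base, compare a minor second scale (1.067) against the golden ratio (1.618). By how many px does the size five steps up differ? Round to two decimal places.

232.94px

Minor second: 24.0 × 1.067⁵ = 33.1920px
Golden ratio: 24.0 × 1.618⁵ = 266.1361px
Difference: 266.1361 − 33.1920 = 232.9441px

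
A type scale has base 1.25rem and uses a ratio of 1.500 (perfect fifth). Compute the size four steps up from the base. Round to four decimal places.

6.3281rem

Each step on a modular scale multiplies by the ratio, so the size n steps from the base is base × ratioⁿ.
1.25 × 1.500⁴ = 1.25 × 5.06250 ≈ 6.3281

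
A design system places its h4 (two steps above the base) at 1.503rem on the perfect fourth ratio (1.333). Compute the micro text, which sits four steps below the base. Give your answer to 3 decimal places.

0.268rem

1.503 ÷ 1.333⁶ = 1.503 ÷ 5.61023 ≈ 0.268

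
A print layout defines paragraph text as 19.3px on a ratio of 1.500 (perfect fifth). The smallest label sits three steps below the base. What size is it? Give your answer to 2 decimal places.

19.3 ÷ 1.500³ = 19.3 ÷ 3.37500 ≈ 5.72

5.72px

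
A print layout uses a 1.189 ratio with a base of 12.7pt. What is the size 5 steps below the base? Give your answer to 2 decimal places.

12.7 ÷ 1.189⁵ = 12.7 ÷ 2.37634 ≈ 5.34

5.34pt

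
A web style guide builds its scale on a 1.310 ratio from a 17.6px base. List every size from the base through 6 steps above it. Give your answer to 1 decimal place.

Step 0: 17.6px
Step 1: 17.6 × 1.310 = 23.1
Step 2: 17.6 × 1.310² = 30.2
Step 3: 17.6 × 1.310³ = 39.6
Step 4: 17.6 × 1.310⁴ = 51.8
Step 5: 17.6 × 1.310⁵ = 67.9
Step 6: 17.6 × 1.310⁶ = 88.9

17.6px, 23.1px, 30.2px, 39.6px, 51.8px, 67.9px, 88.9px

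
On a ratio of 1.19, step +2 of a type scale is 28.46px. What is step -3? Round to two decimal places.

11.93px

The gap is -3 − (2) = -5 steps, so the factor is 1.19^-5.
28.46 ÷ 1.19⁵ = 28.46 ÷ 2.38635 ≈ 11.926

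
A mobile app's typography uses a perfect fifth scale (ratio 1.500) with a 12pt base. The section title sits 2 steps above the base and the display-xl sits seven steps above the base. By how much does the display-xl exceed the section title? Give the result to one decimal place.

178.0pt

Step 2: 12.0 × 1.500² = 27.000pt
Step 7: 12.0 × 1.500⁷ = 205.031pt
Difference: 205.031 − 27.000 = 178.031pt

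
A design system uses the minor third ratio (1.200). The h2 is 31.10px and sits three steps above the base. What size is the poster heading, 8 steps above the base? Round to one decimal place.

31.10 × 1.200⁵ = 31.10 × 2.48832 ≈ 77.387

77.4px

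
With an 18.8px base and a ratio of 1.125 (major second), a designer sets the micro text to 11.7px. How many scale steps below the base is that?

1.125ⁿ = 18.8 / 11.7 = 1.6068
n = ln(1.6068) / ln(1.125) = 0.4743 / 0.1178 ≈ 4.03

4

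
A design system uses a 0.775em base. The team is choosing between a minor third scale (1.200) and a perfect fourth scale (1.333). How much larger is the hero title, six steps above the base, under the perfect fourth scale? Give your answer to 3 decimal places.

2.034em

Minor third: 0.775 × 1.200⁶ = 2.31414em
Perfect fourth: 0.775 × 1.333⁶ = 4.34793em
Difference: 4.34793 − 2.31414 = 2.03379em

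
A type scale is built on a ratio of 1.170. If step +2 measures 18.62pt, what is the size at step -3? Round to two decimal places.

8.49pt

The gap is -3 − (2) = -5 steps, so the factor is 1.170^-5.
18.62 ÷ 1.170⁵ = 18.62 ÷ 2.19245 ≈ 8.493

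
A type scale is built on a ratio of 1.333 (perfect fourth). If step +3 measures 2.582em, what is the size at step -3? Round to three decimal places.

2.582 ÷ 1.333⁶ = 2.582 ÷ 5.61023 ≈ 0.460

0.460em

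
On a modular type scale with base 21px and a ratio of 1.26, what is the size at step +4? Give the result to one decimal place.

Each step on a modular scale multiplies by the ratio, so the size n steps from the base is base × ratioⁿ.
21.0 × 1.26⁴ = 21.0 × 2.52047 ≈ 52.93

52.9px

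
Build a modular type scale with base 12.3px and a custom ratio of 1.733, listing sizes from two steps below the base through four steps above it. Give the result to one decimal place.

4.1px, 7.1px, 12.3px, 21.3px, 36.9px, 64.0px, 110.9px

Step -2: 12.3 ÷ 1.733² = 4.1
Step -1: 12.3 ÷ 1.733 = 7.1
Step 0: 12.3px
Step 1: 12.3 × 1.733 = 21.3
Step 2: 12.3 × 1.733² = 36.9
Step 3: 12.3 × 1.733³ = 64.0
Step 4: 12.3 × 1.733⁴ = 110.9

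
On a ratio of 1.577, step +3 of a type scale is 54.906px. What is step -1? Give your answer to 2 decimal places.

8.88px

54.906 ÷ 1.577⁴ = 54.906 ÷ 6.18482 ≈ 8.878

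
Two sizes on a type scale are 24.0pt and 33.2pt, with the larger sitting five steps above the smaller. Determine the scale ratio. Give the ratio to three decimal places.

1.067

The ratio satisfies 24.0 × r⁵ = 33.2, so r = (33.2 / 24.0)^(1/5).
r = 1.3833^(1/5) ≈ 1.0671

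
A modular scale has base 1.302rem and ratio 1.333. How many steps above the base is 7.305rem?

6

1.333ⁿ = 7.305 / 1.302 = 5.6106
n = ln(5.6106) / ln(1.333) = 1.7247 / 0.2874 ≈ 6.00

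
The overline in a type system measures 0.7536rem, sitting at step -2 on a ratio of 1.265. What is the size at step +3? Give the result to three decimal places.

0.7536 × 1.265⁵ = 0.7536 × 3.23931 ≈ 2.441

2.441rem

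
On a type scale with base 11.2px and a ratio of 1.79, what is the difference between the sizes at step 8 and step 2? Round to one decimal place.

Step 2: 11.2 × 1.79² = 35.886px
Step 8: 11.2 × 1.79⁸ = 1180.436px
Difference: 1180.436 − 35.886 = 1144.550px

1144.5px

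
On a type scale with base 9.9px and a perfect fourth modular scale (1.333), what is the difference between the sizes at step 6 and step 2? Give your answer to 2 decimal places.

Step 2: 9.9 × 1.333² = 17.5912px
Step 6: 9.9 × 1.333⁶ = 55.5413px
Difference: 55.5413 − 17.5912 = 37.9501px

37.95px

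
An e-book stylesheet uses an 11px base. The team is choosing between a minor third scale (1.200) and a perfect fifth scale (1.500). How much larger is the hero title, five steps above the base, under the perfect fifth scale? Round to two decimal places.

56.16px

Minor third: 11.0 × 1.200⁵ = 27.3715px
Perfect fifth: 11.0 × 1.500⁵ = 83.5312px
Difference: 83.5312 − 27.3715 = 56.1597px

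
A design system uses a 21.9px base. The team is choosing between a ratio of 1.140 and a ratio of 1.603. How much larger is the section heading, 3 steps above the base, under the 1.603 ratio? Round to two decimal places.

At 1.140: 21.9 × 1.140³ = 32.4458px
At 1.603: 21.9 × 1.603³ = 90.2079px
Difference: 90.2079 − 32.4458 = 57.7621px

57.76px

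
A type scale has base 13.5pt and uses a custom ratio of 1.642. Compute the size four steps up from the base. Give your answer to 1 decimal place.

98.1pt

13.5 × 1.642⁴ = 13.5 × 7.26930 ≈ 98.14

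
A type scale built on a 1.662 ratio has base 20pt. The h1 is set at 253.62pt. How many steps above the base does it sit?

5

1.662ⁿ = 253.62 / 20 = 12.6810
n = ln(12.6810) / ln(1.662) = 2.5401 / 0.5080 ≈ 5.00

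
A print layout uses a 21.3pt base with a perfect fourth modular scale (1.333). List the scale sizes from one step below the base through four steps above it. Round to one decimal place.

Step -1: 21.3 ÷ 1.333 = 16.0
Step 0: 21.3pt
Step 1: 21.3 × 1.333 = 28.4
Step 2: 21.3 × 1.333² = 37.8
Step 3: 21.3 × 1.333³ = 50.5
Step 4: 21.3 × 1.333⁴ = 67.3

16.0pt, 21.3pt, 28.4pt, 37.8pt, 50.5pt, 67.3pt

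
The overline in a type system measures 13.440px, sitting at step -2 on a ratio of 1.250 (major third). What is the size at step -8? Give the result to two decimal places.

3.52px

13.440 ÷ 1.250⁶ = 13.440 ÷ 3.81470 ≈ 3.523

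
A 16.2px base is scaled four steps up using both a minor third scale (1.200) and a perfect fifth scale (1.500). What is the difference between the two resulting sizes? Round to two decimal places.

48.42px

Minor third: 16.2 × 1.200⁴ = 33.5923px
Perfect fifth: 16.2 × 1.500⁴ = 82.0125px
Difference: 82.0125 − 33.5923 = 48.4202px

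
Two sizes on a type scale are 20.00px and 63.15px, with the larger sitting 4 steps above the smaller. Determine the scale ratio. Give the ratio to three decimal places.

1.333

The ratio satisfies 20.00 × r⁴ = 63.15, so r = (63.15 / 20.00)^(1/4).
r = 3.1575^(1/4) ≈ 1.3330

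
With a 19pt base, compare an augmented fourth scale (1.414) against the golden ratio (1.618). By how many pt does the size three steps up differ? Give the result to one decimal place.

26.8pt

Augmented fourth: 19.0 × 1.414³ = 53.716pt
Golden ratio: 19.0 × 1.618³ = 80.480pt
Difference: 80.480 − 53.716 = 26.764pt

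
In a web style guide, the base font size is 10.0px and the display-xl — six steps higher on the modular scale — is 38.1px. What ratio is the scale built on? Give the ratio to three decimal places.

1.250

r⁶ = 38.1 / 10.0, so r = (38.1/10.0)^(1/6).
r = 3.8100^(1/6) ≈ 1.2497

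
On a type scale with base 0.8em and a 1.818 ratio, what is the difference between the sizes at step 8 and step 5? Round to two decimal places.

79.58em

Step 5: 0.8 × 1.818⁵ = 15.8876em
Step 8: 0.8 × 1.818⁸ = 95.4643em
Difference: 95.4643 − 15.8876 = 79.5767em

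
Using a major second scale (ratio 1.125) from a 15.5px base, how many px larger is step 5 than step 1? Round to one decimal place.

10.5px

Step 1: 15.5 × 1.125 = 17.438px
Step 5: 15.5 × 1.125⁵ = 27.932px
Difference: 27.932 − 17.438 = 10.494px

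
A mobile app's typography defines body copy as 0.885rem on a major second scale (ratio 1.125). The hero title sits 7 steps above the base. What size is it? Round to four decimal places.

0.885 × 1.125⁷ = 0.885 × 2.28070 ≈ 2.0184

2.0184rem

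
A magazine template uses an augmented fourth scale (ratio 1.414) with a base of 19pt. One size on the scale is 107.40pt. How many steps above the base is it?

1.414ⁿ = 107.40 / 19 = 5.6526
n = ln(5.6526) / ln(1.414) = 1.7321 / 0.3464 ≈ 5.00

5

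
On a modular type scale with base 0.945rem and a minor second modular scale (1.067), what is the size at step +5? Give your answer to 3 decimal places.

Each step on a modular scale multiplies by the ratio, so the size n steps from the base is base × ratioⁿ.
0.945 × 1.067⁵ = 0.945 × 1.38300 ≈ 1.307

1.307rem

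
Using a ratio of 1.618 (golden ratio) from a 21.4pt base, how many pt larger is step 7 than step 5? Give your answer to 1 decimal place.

Step 5: 21.4 × 1.618⁵ = 237.305pt
Step 7: 21.4 × 1.618⁷ = 621.246pt
Difference: 621.246 − 237.305 = 383.941pt

383.9pt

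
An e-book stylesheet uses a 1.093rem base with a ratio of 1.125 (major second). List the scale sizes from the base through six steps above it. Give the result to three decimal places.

1.093rem, 1.230rem, 1.383rem, 1.556rem, 1.751rem, 1.970rem, 2.216rem

Step 0: 1.093rem
Step 1: 1.093 × 1.125 = 1.230
Step 2: 1.093 × 1.125² = 1.383
Step 3: 1.093 × 1.125³ = 1.556
Step 4: 1.093 × 1.125⁴ = 1.751
Step 5: 1.093 × 1.125⁵ = 1.970
Step 6: 1.093 × 1.125⁶ = 2.216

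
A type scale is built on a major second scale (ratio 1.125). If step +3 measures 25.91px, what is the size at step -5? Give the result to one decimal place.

10.1px

25.91 ÷ 1.125⁸ = 25.91 ÷ 2.56578 ≈ 10.098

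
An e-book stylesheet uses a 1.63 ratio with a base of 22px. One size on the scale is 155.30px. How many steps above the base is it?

1.63ⁿ = 155.30 / 22 = 7.0591
n = ln(7.0591) / ln(1.63) = 1.9543 / 0.4886 ≈ 4.00

4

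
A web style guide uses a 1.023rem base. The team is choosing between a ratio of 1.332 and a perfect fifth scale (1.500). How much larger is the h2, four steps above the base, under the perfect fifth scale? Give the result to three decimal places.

1.959rem

At 1.332: 1.023 × 1.332⁴ = 3.22027rem
Perfect fifth: 1.023 × 1.500⁴ = 5.17894rem
Difference: 5.17894 − 3.22027 = 1.95867rem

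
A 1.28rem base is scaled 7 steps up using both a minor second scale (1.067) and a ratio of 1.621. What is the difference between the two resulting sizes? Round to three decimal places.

Minor second: 1.28 × 1.067⁷ = 2.01540rem
At 1.621: 1.28 × 1.621⁷ = 37.64359rem
Difference: 37.64359 − 2.01540 = 35.62819rem

35.628rem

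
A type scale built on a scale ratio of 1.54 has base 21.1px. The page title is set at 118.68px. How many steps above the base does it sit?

1.54ⁿ = 118.68 / 21.1 = 5.6246
n = ln(5.6246) / ln(1.54) = 1.7272 / 0.4318 ≈ 4.00

4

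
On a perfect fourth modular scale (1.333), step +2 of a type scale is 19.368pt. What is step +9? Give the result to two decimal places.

144.84pt

The gap is 9 − (2) = 7 steps, so the factor is 1.333^7.
19.368 × 1.333⁷ = 19.368 × 7.47844 ≈ 144.842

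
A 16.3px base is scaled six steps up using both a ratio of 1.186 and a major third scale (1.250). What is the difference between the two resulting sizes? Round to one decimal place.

16.8px

At 1.186: 16.3 × 1.186⁶ = 45.362px
Major third: 16.3 × 1.250⁶ = 62.180px
Difference: 62.180 − 45.362 = 16.818px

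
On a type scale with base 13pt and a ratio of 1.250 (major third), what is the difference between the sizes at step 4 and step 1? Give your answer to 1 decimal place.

15.5pt

Step 1: 13.0 × 1.250 = 16.250pt
Step 4: 13.0 × 1.250⁴ = 31.738pt
Difference: 31.738 − 16.250 = 15.488pt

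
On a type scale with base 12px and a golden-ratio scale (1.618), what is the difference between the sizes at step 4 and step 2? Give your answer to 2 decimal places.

50.83px

Step 2: 12.0 × 1.618² = 31.4151px
Step 4: 12.0 × 1.618⁴ = 82.2423px
Difference: 82.2423 − 31.4151 = 50.8272px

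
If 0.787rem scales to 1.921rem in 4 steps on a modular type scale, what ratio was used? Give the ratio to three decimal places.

1.250

r⁴ = 1.921 / 0.787, so r = (1.921/0.787)^(1/4).
r = 2.4409^(1/4) ≈ 1.2499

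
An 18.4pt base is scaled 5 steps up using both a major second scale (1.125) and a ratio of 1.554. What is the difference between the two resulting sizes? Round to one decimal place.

133.6pt

Major second: 18.4 × 1.125⁵ = 33.157pt
At 1.554: 18.4 × 1.554⁵ = 166.753pt
Difference: 166.753 − 33.157 = 133.596pt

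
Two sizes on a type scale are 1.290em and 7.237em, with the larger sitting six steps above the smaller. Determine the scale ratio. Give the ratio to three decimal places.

1.333

The ratio satisfies 1.290 × r⁶ = 7.237, so r = (7.237 / 1.290)^(1/6).
r = 5.6101^(1/6) ≈ 1.3330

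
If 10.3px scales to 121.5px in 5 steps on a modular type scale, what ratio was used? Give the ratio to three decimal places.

The ratio satisfies 10.3 × r⁵ = 121.5, so r = (121.5 / 10.3)^(1/5).
r = 11.7961^(1/5) ≈ 1.6381

1.638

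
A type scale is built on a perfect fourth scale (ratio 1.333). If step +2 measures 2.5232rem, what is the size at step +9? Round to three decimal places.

2.5232 × 1.333⁷ = 2.5232 × 7.47844 ≈ 18.870

18.870rem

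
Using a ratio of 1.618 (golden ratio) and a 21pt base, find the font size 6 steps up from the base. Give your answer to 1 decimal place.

376.8pt

21.0 × 1.618⁶ = 21.0 × 17.94201 ≈ 376.78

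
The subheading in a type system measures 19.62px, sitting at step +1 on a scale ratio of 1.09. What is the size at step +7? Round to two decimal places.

19.62 × 1.09⁶ = 19.62 × 1.67710 ≈ 32.905

32.90px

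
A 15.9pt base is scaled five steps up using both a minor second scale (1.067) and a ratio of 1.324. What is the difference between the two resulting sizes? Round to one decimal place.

Minor second: 15.9 × 1.067⁵ = 21.990pt
At 1.324: 15.9 × 1.324⁵ = 64.690pt
Difference: 64.690 − 21.990 = 42.700pt

42.7pt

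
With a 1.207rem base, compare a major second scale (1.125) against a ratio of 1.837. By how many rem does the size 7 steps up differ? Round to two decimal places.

Major second: 1.207 × 1.125⁷ = 2.7528rem
At 1.837: 1.207 × 1.837⁷ = 85.2062rem
Difference: 85.2062 − 2.7528 = 82.4534rem

82.45rem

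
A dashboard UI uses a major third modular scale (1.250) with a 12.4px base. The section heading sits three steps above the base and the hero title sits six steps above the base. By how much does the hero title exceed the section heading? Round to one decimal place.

23.1px

Step 3: 12.4 × 1.250³ = 24.219px
Step 6: 12.4 × 1.250⁶ = 47.302px
Difference: 47.302 − 24.219 = 23.083px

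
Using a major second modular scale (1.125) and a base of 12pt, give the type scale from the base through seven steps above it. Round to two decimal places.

Step 0: 12pt
Step 1: 12.0 × 1.125 = 13.50
Step 2: 12.0 × 1.125² = 15.19
Step 3: 12.0 × 1.125³ = 17.09
Step 4: 12.0 × 1.125⁴ = 19.22
Step 5: 12.0 × 1.125⁵ = 21.62
Step 6: 12.0 × 1.125⁶ = 24.33
Step 7: 12.0 × 1.125⁷ = 27.37

12.00pt, 13.50pt, 15.19pt, 17.09pt, 19.22pt, 21.62pt, 24.33pt, 27.37pt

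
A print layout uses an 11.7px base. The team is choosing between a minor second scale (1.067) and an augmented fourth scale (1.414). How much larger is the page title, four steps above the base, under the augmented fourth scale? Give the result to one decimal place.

31.6px

Minor second: 11.7 × 1.067⁴ = 15.165px
Augmented fourth: 11.7 × 1.414⁴ = 46.772px
Difference: 46.772 − 15.165 = 31.607px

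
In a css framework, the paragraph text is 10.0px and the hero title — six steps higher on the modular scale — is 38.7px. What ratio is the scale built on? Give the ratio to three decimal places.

1.253

The ratio satisfies 10.0 × r⁶ = 38.7, so r = (38.7 / 10.0)^(1/6).
r = 3.8700^(1/6) ≈ 1.2530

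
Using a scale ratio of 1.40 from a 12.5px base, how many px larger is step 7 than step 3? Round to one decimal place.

Step 3: 12.5 × 1.40³ = 34.300px
Step 7: 12.5 × 1.40⁷ = 131.767px
Difference: 131.767 − 34.300 = 97.467px

97.5px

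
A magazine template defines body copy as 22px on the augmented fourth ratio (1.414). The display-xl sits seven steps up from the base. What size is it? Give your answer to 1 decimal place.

Each step on a modular scale multiplies by the ratio, so the size n steps from the base is base × ratioⁿ.
22.0 × 1.414⁷ = 22.0 × 11.30175 ≈ 248.64

248.6px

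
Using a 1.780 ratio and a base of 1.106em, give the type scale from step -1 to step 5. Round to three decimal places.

Step -1: 1.106 ÷ 1.780 = 0.621
Step 0: 1.106em
Step 1: 1.106 × 1.780 = 1.969
Step 2: 1.106 × 1.780² = 3.504
Step 3: 1.106 × 1.780³ = 6.238
Step 4: 1.106 × 1.780⁴ = 11.103
Step 5: 1.106 × 1.780⁵ = 19.763

0.621em, 1.106em, 1.969em, 3.504em, 6.238em, 11.103em, 19.763em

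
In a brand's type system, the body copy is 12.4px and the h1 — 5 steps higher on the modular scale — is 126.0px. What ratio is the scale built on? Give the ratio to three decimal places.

1.590

r⁵ = 126.0 / 12.4, so r = (126.0/12.4)^(1/5).
r = 10.1613^(1/5) ≈ 1.5900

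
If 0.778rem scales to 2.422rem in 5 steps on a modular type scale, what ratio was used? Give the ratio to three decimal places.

The ratio satisfies 0.778 × r⁵ = 2.422, so r = (2.422 / 0.778)^(1/5).
r = 3.1131^(1/5) ≈ 1.2550

1.255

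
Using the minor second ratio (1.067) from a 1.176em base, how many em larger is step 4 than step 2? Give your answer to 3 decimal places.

0.185em

Step 2: 1.176 × 1.067² = 1.33886em
Step 4: 1.176 × 1.067⁴ = 1.52428em
Difference: 1.52428 − 1.33886 = 0.18542em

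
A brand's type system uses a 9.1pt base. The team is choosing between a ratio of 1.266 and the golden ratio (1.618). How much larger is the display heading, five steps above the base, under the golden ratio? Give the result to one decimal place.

At 1.266: 9.1 × 1.266⁵ = 29.594pt
Golden ratio: 9.1 × 1.618⁵ = 100.910pt
Difference: 100.910 − 29.594 = 71.316pt

71.3pt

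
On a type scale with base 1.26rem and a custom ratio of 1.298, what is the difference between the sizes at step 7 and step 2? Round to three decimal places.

5.699rem

Step 2: 1.26 × 1.298² = 2.12285rem
Step 7: 1.26 × 1.298⁷ = 7.82156rem
Difference: 7.82156 − 2.12285 = 5.69871rem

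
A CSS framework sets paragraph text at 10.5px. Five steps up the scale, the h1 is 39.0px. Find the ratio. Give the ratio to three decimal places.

The ratio satisfies 10.5 × r⁵ = 39.0, so r = (39.0 / 10.5)^(1/5).
r = 3.7143^(1/5) ≈ 1.3001

1.300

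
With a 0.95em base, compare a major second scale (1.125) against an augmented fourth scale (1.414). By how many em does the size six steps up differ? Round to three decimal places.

5.667em

Major second: 0.95 × 1.125⁶ = 1.92592em
Augmented fourth: 0.95 × 1.414⁶ = 7.59312em
Difference: 7.59312 − 1.92592 = 5.66720em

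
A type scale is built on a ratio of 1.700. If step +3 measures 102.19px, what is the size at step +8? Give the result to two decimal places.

Moving from step +3 to step +8 is 5 steps up, so multiply by r⁵.
102.19 × 1.700⁵ = 102.19 × 14.19857 ≈ 1450.952

1450.95px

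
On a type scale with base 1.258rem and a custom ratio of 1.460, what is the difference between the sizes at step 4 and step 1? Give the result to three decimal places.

3.879rem

Step 1: 1.258 × 1.460 = 1.83668rem
Step 4: 1.258 × 1.460⁴ = 5.71600rem
Difference: 5.71600 − 1.83668 = 3.87932rem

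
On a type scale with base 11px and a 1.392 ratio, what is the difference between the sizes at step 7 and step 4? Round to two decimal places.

70.10px

Step 4: 11.0 × 1.392⁴ = 41.3000px
Step 7: 11.0 × 1.392⁷ = 111.3954px
Difference: 111.3954 − 41.3000 = 70.0954px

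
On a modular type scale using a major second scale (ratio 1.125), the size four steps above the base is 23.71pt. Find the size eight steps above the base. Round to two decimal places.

37.98pt

Moving from step +4 to step +8 is 4 steps up, so multiply by r⁴.
23.71 × 1.125⁴ = 23.71 × 1.60181 ≈ 37.979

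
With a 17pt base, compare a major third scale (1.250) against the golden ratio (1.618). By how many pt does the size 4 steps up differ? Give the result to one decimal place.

Major third: 17.0 × 1.250⁴ = 41.504pt
Golden ratio: 17.0 × 1.618⁴ = 116.510pt
Difference: 116.510 − 41.504 = 75.006pt

75.0pt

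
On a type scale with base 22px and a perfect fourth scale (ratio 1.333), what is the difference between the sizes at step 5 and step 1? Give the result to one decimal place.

Step 1: 22.0 × 1.333 = 29.326px
Step 5: 22.0 × 1.333⁵ = 92.592px
Difference: 92.592 − 29.326 = 63.266px

63.3px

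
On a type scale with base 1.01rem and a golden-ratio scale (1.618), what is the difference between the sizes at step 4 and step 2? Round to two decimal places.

Step 2: 1.01 × 1.618² = 2.6441rem
Step 4: 1.01 × 1.618⁴ = 6.9221rem
Difference: 6.9221 − 2.6441 = 4.2780rem

4.28rem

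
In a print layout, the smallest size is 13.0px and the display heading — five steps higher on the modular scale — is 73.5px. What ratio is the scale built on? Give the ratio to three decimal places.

1.414

The ratio satisfies 13.0 × r⁵ = 73.5, so r = (73.5 / 13.0)^(1/5).
r = 5.6538^(1/5) ≈ 1.4141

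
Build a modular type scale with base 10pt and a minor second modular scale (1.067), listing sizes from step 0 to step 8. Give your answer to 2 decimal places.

10.00pt, 10.67pt, 11.38pt, 12.15pt, 12.96pt, 13.83pt, 14.76pt, 15.75pt, 16.80pt

Step 0: 10pt
Step 1: 10.0 × 1.067 = 10.67
Step 2: 10.0 × 1.067² = 11.38
Step 3: 10.0 × 1.067³ = 12.15
Step 4: 10.0 × 1.067⁴ = 12.96
Step 5: 10.0 × 1.067⁵ = 13.83
Step 6: 10.0 × 1.067⁶ = 14.76
Step 7: 10.0 × 1.067⁷ = 15.75
Step 8: 10.0 × 1.067⁸ = 16.80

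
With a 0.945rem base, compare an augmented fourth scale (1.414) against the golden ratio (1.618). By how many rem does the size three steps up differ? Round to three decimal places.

1.331rem

Augmented fourth: 0.945 × 1.414³ = 2.67165rem
Golden ratio: 0.945 × 1.618³ = 4.00283rem
Difference: 4.00283 − 2.67165 = 1.33118rem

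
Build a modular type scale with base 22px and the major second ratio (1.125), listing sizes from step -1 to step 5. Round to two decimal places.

Step -1: 22.0 ÷ 1.125 = 19.56
Step 0: 22px
Step 1: 22.0 × 1.125 = 24.75
Step 2: 22.0 × 1.125² = 27.84
Step 3: 22.0 × 1.125³ = 31.32
Step 4: 22.0 × 1.125⁴ = 35.24
Step 5: 22.0 × 1.125⁵ = 39.64

19.56px, 22.00px, 24.75px, 27.84px, 31.32px, 35.24px, 39.64px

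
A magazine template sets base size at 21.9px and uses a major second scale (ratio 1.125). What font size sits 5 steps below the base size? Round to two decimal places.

12.15px

Each step on a modular scale multiplies by the ratio, so the size n steps from the base is base × ratioⁿ.
21.9 ÷ 1.125⁵ = 21.9 ÷ 1.80203 ≈ 12.15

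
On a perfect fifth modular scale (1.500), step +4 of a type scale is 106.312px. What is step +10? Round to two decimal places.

Moving from step +4 to step +10 is 6 steps up, so multiply by r⁶.
106.312 × 1.500⁶ = 106.312 × 11.39062 ≈ 1210.960

1210.96px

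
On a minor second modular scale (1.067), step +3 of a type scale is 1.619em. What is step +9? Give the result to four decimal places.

2.3891em

The gap is 9 − (3) = 6 steps, so the factor is 1.067^6.
1.619 × 1.067⁶ = 1.619 × 1.47566 ≈ 2.3891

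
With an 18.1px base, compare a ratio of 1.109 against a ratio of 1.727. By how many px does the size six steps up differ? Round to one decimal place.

446.5px

At 1.109: 18.1 × 1.109⁶ = 33.672px
At 1.727: 18.1 × 1.727⁶ = 480.212px
Difference: 480.212 − 33.672 = 446.540px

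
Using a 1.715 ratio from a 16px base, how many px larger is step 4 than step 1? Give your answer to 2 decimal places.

110.97px

Step 1: 16.0 × 1.715 = 27.4400px
Step 4: 16.0 × 1.715⁴ = 138.4129px
Difference: 138.4129 − 27.4400 = 110.9729px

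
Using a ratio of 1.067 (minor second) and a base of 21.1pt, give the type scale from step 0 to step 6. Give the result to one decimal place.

Step 0: 21.1pt
Step 1: 21.1 × 1.067 = 22.5
Step 2: 21.1 × 1.067² = 24.0
Step 3: 21.1 × 1.067³ = 25.6
Step 4: 21.1 × 1.067⁴ = 27.3
Step 5: 21.1 × 1.067⁵ = 29.2
Step 6: 21.1 × 1.067⁶ = 31.1

21.1pt, 22.5pt, 24.0pt, 25.6pt, 27.3pt, 29.2pt, 31.1pt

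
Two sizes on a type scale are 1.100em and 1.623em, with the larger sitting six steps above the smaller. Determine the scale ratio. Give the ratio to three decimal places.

1.067

r⁶ = 1.623 / 1.100, so r = (1.623/1.100)^(1/6).
r = 1.4755^(1/6) ≈ 1.0670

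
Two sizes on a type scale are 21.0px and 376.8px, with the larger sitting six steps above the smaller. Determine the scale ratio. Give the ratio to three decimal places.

1.618

r⁶ = 376.8 / 21.0, so r = (376.8/21.0)^(1/6).
r = 17.9429^(1/6) ≈ 1.6180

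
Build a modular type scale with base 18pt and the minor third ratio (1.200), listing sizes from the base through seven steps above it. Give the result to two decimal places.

18.00pt, 21.60pt, 25.92pt, 31.10pt, 37.32pt, 44.79pt, 53.75pt, 64.50pt

Step 0: 18pt
Step 1: 18.0 × 1.200 = 21.60
Step 2: 18.0 × 1.200² = 25.92
Step 3: 18.0 × 1.200³ = 31.10
Step 4: 18.0 × 1.200⁴ = 37.32
Step 5: 18.0 × 1.200⁵ = 44.79
Step 6: 18.0 × 1.200⁶ = 53.75
Step 7: 18.0 × 1.200⁷ = 64.50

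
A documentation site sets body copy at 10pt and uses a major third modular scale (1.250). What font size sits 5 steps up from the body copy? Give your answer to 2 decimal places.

30.52pt

10.0 × 1.250⁵ = 10.0 × 3.05176 ≈ 30.52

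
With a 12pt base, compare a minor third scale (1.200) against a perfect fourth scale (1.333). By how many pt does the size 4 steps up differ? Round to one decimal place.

Minor third: 12.0 × 1.200⁴ = 24.883pt
Perfect fourth: 12.0 × 1.333⁴ = 37.888pt
Difference: 37.888 − 24.883 = 13.005pt

13.0pt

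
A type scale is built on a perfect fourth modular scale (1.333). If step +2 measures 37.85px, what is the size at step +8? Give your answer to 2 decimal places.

The gap is 8 − (2) = 6 steps, so the factor is 1.333^6.
37.85 × 1.333⁶ = 37.85 × 5.61023 ≈ 212.347

212.35px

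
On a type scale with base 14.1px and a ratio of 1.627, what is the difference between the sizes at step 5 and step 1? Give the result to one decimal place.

137.8px

Step 1: 14.1 × 1.627 = 22.941px
Step 5: 14.1 × 1.627⁵ = 160.752px
Difference: 160.752 − 22.941 = 137.811px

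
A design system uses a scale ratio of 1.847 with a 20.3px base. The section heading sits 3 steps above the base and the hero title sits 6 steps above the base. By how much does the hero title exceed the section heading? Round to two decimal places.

Step 3: 20.3 × 1.847³ = 127.9077px
Step 6: 20.3 × 1.847⁶ = 805.9302px
Difference: 805.9302 − 127.9077 = 678.0225px

678.02px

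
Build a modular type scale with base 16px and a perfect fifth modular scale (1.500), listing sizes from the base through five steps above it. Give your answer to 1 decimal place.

Step 0: 16px
Step 1: 16.0 × 1.500 = 24.0
Step 2: 16.0 × 1.500² = 36.0
Step 3: 16.0 × 1.500³ = 54.0
Step 4: 16.0 × 1.500⁴ = 81.0
Step 5: 16.0 × 1.500⁵ = 121.5

16.0px, 24.0px, 36.0px, 54.0px, 81.0px, 121.5px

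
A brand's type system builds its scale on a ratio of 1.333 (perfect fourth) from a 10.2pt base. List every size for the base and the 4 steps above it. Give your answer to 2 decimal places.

Step 0: 10.2pt
Step 1: 10.2 × 1.333 = 13.60
Step 2: 10.2 × 1.333² = 18.12
Step 3: 10.2 × 1.333³ = 24.16
Step 4: 10.2 × 1.333⁴ = 32.20

10.20pt, 13.60pt, 18.12pt, 24.16pt, 32.20pt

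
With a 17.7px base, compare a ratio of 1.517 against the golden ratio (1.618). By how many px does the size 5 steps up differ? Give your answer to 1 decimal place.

54.1px

At 1.517: 17.7 × 1.517⁵ = 142.201px
Golden ratio: 17.7 × 1.618⁵ = 196.275px
Difference: 196.275 − 142.201 = 54.074px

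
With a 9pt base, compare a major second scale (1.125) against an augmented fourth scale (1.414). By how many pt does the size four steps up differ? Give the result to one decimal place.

21.6pt

Major second: 9.0 × 1.125⁴ = 14.416pt
Augmented fourth: 9.0 × 1.414⁴ = 35.978pt
Difference: 35.978 − 14.416 = 21.562pt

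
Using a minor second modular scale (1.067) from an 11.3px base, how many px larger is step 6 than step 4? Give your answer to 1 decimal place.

Step 4: 11.3 × 1.067⁴ = 14.647px
Step 6: 11.3 × 1.067⁶ = 16.675px
Difference: 16.675 − 14.647 = 2.028px

2.0px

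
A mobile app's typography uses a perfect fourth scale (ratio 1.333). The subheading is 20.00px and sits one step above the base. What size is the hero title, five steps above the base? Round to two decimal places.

63.15px

The gap is 5 − (1) = 4 steps, so the factor is 1.333^4.
20.00 × 1.333⁴ = 20.00 × 3.15733 ≈ 63.147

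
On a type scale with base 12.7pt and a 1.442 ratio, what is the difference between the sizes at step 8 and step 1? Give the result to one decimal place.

219.1pt

Step 1: 12.7 × 1.442 = 18.313pt
Step 8: 12.7 × 1.442⁸ = 237.425pt
Difference: 237.425 − 18.313 = 219.112pt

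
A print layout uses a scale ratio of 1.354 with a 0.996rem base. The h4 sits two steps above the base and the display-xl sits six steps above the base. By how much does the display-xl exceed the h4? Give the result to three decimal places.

4.311rem

Step 2: 0.996 × 1.354² = 1.82598rem
Step 6: 0.996 × 1.354⁶ = 6.13721rem
Difference: 6.13721 − 1.82598 = 4.31123rem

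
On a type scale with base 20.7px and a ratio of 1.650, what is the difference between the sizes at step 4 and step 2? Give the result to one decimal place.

Step 2: 20.7 × 1.650² = 56.356px
Step 4: 20.7 × 1.650⁴ = 153.429px
Difference: 153.429 − 56.356 = 97.073px

97.1px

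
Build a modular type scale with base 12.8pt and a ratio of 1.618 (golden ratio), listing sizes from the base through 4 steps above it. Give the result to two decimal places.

12.80pt, 20.71pt, 33.51pt, 54.22pt, 87.73pt

Step 0: 12.8pt
Step 1: 12.8 × 1.618 = 20.71
Step 2: 12.8 × 1.618² = 33.51
Step 3: 12.8 × 1.618³ = 54.22
Step 4: 12.8 × 1.618⁴ = 87.73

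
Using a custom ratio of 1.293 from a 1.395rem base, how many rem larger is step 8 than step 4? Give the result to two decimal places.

Step 4: 1.395 × 1.293⁴ = 3.8991rem
Step 8: 1.395 × 1.293⁸ = 10.8984rem
Difference: 10.8984 − 3.8991 = 6.9993rem

7.00rem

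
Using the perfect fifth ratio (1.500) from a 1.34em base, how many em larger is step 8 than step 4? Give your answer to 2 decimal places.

Step 4: 1.34 × 1.500⁴ = 6.7838em
Step 8: 1.34 × 1.500⁸ = 34.3427em
Difference: 34.3427 − 6.7838 = 27.5589em

27.56em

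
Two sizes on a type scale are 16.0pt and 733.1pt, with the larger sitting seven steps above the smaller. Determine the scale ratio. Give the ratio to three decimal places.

1.727

The ratio satisfies 16.0 × r⁷ = 733.1, so r = (733.1 / 16.0)^(1/7).
r = 45.8188^(1/7) ≈ 1.7270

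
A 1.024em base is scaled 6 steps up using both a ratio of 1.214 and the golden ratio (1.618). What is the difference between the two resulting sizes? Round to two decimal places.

15.09em

At 1.214: 1.024 × 1.214⁶ = 3.2780em
Golden ratio: 1.024 × 1.618⁶ = 18.3726em
Difference: 18.3726 − 3.2780 = 15.0946em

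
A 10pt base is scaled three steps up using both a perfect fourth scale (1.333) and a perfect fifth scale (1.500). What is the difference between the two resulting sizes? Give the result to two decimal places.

10.06pt

Perfect fourth: 10.0 × 1.333³ = 23.6859pt
Perfect fifth: 10.0 × 1.500³ = 33.7500pt
Difference: 33.7500 − 23.6859 = 10.0641pt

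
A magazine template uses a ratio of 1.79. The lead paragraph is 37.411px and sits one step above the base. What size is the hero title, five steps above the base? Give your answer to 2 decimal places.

Moving from step +1 to step +5 is 4 steps up, so multiply by r⁴.
37.411 × 1.79⁴ = 37.411 × 10.26626 ≈ 384.071

384.07px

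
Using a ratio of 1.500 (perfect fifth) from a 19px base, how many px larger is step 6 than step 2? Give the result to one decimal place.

Step 2: 19.0 × 1.500² = 42.750px
Step 6: 19.0 × 1.500⁶ = 216.422px
Difference: 216.422 − 42.750 = 173.672px

173.7px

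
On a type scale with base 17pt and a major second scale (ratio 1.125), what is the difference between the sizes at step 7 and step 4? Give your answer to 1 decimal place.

11.5pt

Step 4: 17.0 × 1.125⁴ = 27.231pt
Step 7: 17.0 × 1.125⁷ = 38.772pt
Difference: 38.772 − 27.231 = 11.541pt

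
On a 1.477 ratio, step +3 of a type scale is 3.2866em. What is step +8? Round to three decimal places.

3.2866 × 1.477⁵ = 3.2866 × 7.02914 ≈ 23.102

23.102em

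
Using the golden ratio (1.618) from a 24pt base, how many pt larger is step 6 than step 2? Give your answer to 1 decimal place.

Step 2: 24.0 × 1.618² = 62.830pt
Step 6: 24.0 × 1.618⁶ = 430.608pt
Difference: 430.608 − 62.830 = 367.778pt

367.8pt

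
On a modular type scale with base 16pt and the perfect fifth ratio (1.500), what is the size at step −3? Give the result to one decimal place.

16.0 ÷ 1.500³ = 16.0 ÷ 3.37500 ≈ 4.74

4.7pt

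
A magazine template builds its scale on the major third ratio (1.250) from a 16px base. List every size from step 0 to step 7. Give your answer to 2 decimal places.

Step 0: 16px
Step 1: 16.0 × 1.250 = 20.00
Step 2: 16.0 × 1.250² = 25.00
Step 3: 16.0 × 1.250³ = 31.25
Step 4: 16.0 × 1.250⁴ = 39.06
Step 5: 16.0 × 1.250⁵ = 48.83
Step 6: 16.0 × 1.250⁶ = 61.04
Step 7: 16.0 × 1.250⁷ = 76.29

16.00px, 20.00px, 25.00px, 31.25px, 39.06px, 48.83px, 61.04px, 76.29px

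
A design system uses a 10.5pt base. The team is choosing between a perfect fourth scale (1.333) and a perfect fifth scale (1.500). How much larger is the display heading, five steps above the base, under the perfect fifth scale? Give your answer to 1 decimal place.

35.5pt

Perfect fourth: 10.5 × 1.333⁵ = 44.192pt
Perfect fifth: 10.5 × 1.500⁵ = 79.734pt
Difference: 79.734 − 44.192 = 35.542pt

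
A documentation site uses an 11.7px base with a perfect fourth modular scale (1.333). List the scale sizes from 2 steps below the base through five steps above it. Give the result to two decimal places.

6.58px, 8.78px, 11.70px, 15.60px, 20.79px, 27.71px, 36.94px, 49.24px

Step -2: 11.7 ÷ 1.333² = 6.58
Step -1: 11.7 ÷ 1.333 = 8.78
Step 0: 11.7px
Step 1: 11.7 × 1.333 = 15.60
Step 2: 11.7 × 1.333² = 20.79
Step 3: 11.7 × 1.333³ = 27.71
Step 4: 11.7 × 1.333⁴ = 36.94
Step 5: 11.7 × 1.333⁵ = 49.24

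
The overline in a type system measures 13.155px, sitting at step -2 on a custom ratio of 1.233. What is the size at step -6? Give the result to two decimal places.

5.69px

Moving from step -2 to step -6 is 4 steps down, so divide by r⁴.
13.155 ÷ 1.233⁴ = 13.155 ÷ 2.31128 ≈ 5.692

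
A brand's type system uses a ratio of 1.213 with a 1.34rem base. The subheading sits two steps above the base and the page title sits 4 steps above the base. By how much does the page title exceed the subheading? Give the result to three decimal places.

0.929rem

Step 2: 1.34 × 1.213² = 1.97163rem
Step 4: 1.34 × 1.213⁴ = 2.90100rem
Difference: 2.90100 − 1.97163 = 0.92937rem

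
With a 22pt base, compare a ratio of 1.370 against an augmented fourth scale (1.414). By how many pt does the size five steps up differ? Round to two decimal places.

18.18pt

At 1.370: 22.0 × 1.370⁵ = 106.1758pt
Augmented fourth: 22.0 × 1.414⁵ = 124.3569pt
Difference: 124.3569 − 106.1758 = 18.1811pt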